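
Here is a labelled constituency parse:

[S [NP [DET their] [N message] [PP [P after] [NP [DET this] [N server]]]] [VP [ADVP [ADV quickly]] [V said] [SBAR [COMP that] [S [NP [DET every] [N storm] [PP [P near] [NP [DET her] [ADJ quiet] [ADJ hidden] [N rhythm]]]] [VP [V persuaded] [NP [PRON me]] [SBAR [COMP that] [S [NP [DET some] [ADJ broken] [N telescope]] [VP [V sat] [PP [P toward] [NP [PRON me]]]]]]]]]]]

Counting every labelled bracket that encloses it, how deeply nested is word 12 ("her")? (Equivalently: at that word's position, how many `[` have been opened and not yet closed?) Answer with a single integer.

8

Path from the root down to the word: S → VP → SBAR → S → NP → PP → NP → DET. That is 8 enclosing brackets.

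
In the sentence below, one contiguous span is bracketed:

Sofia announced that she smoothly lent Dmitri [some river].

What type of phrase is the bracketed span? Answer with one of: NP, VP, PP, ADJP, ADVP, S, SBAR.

"river" is the head of the bracketed span, so the span is a noun phrase: NP.

NP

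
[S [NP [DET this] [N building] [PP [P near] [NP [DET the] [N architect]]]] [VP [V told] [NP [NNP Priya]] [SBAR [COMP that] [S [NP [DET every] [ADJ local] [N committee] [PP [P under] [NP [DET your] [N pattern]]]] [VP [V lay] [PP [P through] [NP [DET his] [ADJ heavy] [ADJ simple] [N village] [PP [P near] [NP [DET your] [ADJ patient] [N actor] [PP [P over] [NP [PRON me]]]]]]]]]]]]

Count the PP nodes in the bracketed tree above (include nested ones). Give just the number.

5

Scanning left to right, an opening `[PP` appears at word positions 3, 12, 16, 21, 25 — 5 in total.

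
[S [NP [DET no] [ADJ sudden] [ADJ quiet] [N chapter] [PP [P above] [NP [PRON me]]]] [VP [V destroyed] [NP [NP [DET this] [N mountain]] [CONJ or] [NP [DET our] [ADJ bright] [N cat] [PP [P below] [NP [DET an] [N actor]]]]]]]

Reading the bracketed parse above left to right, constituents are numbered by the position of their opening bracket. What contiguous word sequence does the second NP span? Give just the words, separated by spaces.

In left-to-right order the NP constituents are "no sudden quiet chapter above me"; "me"; "this mountain or our bright cat below an actor"; "this mountain"; "our bright cat below an actor"; "an actor". Number 2 is "me".

me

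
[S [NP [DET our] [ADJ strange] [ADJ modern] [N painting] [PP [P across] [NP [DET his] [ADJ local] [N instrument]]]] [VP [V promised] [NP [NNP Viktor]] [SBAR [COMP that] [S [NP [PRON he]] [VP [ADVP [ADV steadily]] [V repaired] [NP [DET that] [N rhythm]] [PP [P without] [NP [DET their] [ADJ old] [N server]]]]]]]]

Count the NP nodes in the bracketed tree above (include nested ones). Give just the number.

6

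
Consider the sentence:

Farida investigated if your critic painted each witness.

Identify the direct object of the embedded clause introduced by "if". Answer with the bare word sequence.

The verb of the embedded clause introduced by "if" is "painted"; its direct object is the NP "each witness".

each witness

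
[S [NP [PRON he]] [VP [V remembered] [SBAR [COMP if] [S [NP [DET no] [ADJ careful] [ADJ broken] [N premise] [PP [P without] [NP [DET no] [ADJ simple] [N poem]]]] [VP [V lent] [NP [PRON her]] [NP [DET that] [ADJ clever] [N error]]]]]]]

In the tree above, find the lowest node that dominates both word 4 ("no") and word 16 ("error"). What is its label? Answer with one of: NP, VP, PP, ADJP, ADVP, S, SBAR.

S

Word 4 lies under S → VP → SBAR → S → NP → DET; word 16 lies under S → VP → SBAR → S → VP → NP → N. The lowest shared node is the S.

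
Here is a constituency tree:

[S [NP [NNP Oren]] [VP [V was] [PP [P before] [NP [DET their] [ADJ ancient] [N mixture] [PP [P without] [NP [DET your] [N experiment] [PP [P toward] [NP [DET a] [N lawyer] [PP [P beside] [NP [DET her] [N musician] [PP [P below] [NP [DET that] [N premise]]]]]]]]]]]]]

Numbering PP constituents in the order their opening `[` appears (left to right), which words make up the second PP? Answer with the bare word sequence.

without your experiment toward a lawyer beside her musician below that premise

In left-to-right order the PP constituents are "before their ancient mixture without your experiment toward a lawyer beside her musician below that premise"; "without your experiment toward a lawyer beside her musician below that premise"; "toward a lawyer beside her musician below that premise"; "beside her musician below that premise"; "below that premise". Number 2 is "without your experiment toward a lawyer beside her musician below that premise".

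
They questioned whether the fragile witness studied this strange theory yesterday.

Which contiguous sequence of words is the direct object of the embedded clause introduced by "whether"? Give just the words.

this strange theory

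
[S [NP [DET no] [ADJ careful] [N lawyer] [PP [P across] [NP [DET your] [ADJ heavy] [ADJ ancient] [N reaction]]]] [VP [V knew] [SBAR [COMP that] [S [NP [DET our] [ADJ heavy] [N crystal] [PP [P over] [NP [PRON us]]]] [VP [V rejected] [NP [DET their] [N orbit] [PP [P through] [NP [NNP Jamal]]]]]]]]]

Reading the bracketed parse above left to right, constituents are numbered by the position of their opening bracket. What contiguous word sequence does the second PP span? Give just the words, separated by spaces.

In left-to-right order the PP constituents are "across your heavy ancient reaction"; "over us"; "through Jamal". Number 2 is "over us".

over us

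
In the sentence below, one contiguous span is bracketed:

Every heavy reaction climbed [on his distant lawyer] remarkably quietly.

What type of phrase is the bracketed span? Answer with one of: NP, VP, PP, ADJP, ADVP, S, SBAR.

The bracketed span "on his distant lawyer" is headed by "on", making it a prepositional phrase (PP).

PP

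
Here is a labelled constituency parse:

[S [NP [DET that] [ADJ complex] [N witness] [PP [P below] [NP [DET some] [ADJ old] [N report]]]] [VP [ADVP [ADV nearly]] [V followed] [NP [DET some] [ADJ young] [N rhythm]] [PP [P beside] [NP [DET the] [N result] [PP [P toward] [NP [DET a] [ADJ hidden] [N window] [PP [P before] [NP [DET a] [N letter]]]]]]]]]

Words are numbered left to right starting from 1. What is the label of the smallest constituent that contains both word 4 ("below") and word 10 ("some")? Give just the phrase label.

The smallest bracket enclosing both words is [S that complex witness below some old report nearly followed some young rhythm beside the result toward a hidden window before a letter], so the label is S.

S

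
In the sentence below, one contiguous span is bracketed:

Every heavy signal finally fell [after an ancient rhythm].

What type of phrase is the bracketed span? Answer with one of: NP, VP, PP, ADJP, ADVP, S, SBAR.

PP

The span is built around the preposition "after" — a prepositional phrase (PP).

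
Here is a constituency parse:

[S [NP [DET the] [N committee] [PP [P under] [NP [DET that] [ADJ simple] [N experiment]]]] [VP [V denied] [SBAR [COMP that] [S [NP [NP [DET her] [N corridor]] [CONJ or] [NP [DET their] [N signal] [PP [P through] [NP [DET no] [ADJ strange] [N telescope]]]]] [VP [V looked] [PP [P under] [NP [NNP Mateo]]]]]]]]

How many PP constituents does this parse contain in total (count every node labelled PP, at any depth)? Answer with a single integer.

3

Listing each PP by its span: [PP under that simple experiment]; [PP through no strange telescope]; [PP under Mateo] — that makes 3.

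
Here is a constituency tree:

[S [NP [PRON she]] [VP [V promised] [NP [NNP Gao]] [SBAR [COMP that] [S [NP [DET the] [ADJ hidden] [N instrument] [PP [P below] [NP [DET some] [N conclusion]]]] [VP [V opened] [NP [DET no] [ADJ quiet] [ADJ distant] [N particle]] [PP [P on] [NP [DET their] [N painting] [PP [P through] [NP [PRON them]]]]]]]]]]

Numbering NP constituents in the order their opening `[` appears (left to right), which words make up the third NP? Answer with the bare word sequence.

the hidden instrument below some conclusion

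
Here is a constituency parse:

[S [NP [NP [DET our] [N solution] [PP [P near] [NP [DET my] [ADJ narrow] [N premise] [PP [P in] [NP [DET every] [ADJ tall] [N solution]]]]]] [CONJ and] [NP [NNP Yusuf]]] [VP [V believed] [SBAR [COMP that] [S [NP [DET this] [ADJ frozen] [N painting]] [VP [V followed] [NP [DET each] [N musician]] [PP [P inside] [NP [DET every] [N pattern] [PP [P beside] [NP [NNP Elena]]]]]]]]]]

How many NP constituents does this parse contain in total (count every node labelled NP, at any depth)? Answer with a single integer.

9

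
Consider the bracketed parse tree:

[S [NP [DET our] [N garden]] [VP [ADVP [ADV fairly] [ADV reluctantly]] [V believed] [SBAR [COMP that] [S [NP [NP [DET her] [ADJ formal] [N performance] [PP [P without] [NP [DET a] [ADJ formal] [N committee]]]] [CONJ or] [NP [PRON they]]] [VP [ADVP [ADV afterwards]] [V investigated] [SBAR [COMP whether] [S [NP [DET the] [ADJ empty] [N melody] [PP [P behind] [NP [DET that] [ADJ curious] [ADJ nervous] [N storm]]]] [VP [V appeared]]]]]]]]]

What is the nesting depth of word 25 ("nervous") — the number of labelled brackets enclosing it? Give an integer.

11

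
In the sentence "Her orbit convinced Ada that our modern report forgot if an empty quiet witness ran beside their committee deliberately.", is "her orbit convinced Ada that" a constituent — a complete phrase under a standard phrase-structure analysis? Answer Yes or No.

No

The sequence begins inside the noun phrase "her orbit" and ends inside the verb phrase "convinced Ada that our modern report forgot if an empty quiet witness ran beside their committee deliberately"; it crosses a phrase boundary, so no single node in the tree spans exactly those words.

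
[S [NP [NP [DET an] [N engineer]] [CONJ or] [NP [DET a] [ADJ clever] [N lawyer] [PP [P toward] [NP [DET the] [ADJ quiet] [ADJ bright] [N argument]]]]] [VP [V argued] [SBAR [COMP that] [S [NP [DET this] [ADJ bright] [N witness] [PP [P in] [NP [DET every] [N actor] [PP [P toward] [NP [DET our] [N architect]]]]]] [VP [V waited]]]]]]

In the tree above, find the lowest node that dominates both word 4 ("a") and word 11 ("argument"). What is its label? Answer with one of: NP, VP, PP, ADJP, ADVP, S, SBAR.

NP

Word 4 lies under S → NP → NP → DET; word 11 lies under S → NP → NP → PP → NP → N. The lowest shared node is the NP.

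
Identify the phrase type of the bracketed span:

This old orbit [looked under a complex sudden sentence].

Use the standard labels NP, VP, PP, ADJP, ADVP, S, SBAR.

VP

The span is built around the verb "looked" — a verb phrase (VP).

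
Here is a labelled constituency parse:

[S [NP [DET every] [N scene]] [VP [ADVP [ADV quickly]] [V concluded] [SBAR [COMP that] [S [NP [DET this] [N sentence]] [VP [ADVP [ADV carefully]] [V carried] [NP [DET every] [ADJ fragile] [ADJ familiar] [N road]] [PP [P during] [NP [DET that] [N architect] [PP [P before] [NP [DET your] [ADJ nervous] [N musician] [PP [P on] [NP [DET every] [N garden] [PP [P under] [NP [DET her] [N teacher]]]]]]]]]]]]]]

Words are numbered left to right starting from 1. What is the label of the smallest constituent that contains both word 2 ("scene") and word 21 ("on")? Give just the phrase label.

S

The smallest bracket enclosing both words is [S every scene quickly concluded that this sentence carefully carried every fragile familiar road during that architect before your nervous musician on every garden under her teacher], so the label is S.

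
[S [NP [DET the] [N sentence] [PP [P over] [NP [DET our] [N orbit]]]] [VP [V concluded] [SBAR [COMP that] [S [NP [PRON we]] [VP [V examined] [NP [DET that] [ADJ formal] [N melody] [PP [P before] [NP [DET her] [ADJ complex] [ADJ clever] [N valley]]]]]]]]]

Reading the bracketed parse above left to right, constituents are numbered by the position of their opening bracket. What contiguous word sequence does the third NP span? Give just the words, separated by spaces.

Opening `[NP` markers occur at word positions 1, 4, 8, 10, 14; the third of these opens the constituent [NP we].

we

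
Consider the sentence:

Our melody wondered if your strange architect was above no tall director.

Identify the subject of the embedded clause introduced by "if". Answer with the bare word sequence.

In the embedded clause introduced by "if" the verb is "was"; the NP preceding it, "your strange architect", is the subject.

your strange architect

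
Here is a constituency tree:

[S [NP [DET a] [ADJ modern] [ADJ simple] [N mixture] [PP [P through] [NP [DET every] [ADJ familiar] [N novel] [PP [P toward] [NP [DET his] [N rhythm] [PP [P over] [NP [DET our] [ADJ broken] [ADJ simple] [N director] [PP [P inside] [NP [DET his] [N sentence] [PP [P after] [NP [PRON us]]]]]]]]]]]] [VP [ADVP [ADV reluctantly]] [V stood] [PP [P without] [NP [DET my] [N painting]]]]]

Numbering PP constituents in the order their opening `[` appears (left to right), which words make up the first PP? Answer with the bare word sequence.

through every familiar novel toward his rhythm over our broken simple director inside his sentence after us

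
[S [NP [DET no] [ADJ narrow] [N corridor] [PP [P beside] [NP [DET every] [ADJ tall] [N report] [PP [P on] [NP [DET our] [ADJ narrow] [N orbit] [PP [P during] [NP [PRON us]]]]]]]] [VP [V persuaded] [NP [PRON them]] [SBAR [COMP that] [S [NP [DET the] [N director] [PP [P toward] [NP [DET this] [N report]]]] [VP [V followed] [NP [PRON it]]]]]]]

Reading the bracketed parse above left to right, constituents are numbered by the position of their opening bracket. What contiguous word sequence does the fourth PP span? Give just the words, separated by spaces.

toward this report

Opening `[PP` markers occur at word positions 4, 8, 12, 19; the fourth of these opens the constituent [PP toward this report].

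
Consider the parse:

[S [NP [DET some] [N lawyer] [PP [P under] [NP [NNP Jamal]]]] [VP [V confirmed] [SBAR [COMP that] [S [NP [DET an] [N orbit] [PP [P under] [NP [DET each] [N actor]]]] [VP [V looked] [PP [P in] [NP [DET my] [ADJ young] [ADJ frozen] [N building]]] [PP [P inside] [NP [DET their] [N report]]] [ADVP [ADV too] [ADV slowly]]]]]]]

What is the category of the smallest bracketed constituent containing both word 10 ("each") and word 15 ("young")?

S

Word 10 lies under S → VP → SBAR → S → NP → PP → NP → DET; word 15 lies under S → VP → SBAR → S → VP → PP → NP → ADJ. The lowest shared node is the S.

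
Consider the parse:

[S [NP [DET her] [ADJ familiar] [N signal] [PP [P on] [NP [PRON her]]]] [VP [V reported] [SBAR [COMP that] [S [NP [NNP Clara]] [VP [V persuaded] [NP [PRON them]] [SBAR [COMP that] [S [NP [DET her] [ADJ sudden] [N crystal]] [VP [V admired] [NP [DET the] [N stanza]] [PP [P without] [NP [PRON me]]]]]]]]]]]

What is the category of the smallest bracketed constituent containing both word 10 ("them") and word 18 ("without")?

VP

The smallest bracket enclosing both words is [VP persuaded them that her sudden crystal admired the stanza without me], so the label is VP.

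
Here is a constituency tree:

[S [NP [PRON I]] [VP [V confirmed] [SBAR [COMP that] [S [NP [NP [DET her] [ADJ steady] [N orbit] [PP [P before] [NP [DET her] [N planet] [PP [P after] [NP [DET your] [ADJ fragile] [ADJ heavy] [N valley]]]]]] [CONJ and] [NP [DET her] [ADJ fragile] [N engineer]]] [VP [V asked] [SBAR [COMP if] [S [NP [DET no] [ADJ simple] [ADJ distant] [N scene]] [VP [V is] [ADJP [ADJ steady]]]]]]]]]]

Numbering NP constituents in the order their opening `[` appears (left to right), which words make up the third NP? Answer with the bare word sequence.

The NP opening brackets appear, in order, over: "I"; "her steady orbit before her planet after your fragile heavy valley and her fragile engineer"; "her steady orbit before her planet after your fragile heavy valley"; "her planet after your fragile heavy valley"; "your fragile heavy valley"; "her fragile engineer"; "no simple distant scene". The third one spans "her steady orbit before her planet after your fragile heavy valley".

her steady orbit before her planet after your fragile heavy valley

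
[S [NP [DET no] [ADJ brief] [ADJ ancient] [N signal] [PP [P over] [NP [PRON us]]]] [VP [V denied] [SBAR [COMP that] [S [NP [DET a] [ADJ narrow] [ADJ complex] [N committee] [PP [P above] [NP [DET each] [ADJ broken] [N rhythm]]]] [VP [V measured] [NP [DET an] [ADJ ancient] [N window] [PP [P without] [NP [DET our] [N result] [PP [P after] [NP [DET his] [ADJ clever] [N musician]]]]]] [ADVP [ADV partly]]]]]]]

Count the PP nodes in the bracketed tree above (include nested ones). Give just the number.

4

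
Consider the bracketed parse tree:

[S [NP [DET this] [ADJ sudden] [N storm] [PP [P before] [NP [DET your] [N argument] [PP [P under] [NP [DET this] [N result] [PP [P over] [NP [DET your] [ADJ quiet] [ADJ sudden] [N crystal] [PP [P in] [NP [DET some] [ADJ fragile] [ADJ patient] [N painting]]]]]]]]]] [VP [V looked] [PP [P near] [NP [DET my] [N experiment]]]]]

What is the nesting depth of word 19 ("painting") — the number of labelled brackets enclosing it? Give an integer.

Counting open brackets not yet closed at "painting": [S [NP [PP [NP [PP [NP [PP [NP [PP [NP [N = 11.

11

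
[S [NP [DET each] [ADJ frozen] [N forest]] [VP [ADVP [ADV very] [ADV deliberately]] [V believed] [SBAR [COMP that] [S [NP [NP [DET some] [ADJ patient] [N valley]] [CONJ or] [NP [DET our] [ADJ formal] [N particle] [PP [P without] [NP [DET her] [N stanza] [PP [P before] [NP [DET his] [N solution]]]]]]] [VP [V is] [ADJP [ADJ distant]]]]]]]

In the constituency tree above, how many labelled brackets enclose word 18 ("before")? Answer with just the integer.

Counting open brackets not yet closed at "before": [S [VP [SBAR [S [NP [NP [PP [NP [PP [P = 10.

10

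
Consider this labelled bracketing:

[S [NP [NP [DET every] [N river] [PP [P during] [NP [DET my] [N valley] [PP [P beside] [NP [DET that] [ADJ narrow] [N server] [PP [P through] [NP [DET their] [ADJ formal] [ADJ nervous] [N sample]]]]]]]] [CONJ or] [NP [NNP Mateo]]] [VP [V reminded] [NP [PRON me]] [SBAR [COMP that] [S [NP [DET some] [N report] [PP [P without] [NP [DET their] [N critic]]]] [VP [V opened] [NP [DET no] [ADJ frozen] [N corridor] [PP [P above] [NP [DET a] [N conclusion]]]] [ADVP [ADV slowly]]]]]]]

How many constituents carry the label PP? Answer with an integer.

5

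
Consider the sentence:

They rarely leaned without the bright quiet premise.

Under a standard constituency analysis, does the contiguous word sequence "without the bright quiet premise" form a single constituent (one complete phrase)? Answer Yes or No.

The sequence corresponds to a single PP node — the prepositional phrase "without the bright quiet premise".

Yes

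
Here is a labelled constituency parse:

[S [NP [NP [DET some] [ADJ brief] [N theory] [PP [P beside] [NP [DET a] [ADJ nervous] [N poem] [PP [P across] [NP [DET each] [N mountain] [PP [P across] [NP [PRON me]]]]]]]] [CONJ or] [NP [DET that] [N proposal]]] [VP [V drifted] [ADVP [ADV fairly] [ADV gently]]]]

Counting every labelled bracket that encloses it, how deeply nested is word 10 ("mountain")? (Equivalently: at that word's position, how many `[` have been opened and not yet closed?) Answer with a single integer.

The word sits inside N, which is inside NP, inside PP, inside NP, inside PP, inside NP, inside NP, inside S — 8 brackets in all.

8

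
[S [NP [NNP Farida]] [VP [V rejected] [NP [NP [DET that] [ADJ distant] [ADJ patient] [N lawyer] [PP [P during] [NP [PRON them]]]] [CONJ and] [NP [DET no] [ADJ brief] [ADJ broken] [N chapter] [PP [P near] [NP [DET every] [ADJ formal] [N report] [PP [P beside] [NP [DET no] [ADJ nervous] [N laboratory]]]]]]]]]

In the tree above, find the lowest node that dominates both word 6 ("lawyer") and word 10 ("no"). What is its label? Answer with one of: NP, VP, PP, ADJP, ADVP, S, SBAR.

NP

The smallest bracket enclosing both words is [NP that distant patient lawyer during them and no brief broken chapter near every formal report beside no nervous laboratory], so the label is NP.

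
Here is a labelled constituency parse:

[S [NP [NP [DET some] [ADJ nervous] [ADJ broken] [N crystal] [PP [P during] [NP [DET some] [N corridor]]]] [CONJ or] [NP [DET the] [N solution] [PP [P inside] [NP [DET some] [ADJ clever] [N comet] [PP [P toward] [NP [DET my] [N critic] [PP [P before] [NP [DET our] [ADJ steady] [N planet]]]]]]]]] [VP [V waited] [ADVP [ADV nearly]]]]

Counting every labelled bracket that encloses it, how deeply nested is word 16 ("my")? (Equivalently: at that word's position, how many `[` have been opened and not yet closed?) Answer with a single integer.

8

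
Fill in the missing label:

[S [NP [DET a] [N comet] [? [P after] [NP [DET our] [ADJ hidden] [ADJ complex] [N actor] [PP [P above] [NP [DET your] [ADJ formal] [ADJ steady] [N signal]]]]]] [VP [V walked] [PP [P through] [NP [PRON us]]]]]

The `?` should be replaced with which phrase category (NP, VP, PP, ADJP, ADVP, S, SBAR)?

PP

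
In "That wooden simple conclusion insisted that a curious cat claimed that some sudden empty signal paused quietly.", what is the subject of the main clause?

"that wooden simple conclusion" is the NP that combines with the VP headed by "insisted" to form the main clause — the subject.

that wooden simple conclusion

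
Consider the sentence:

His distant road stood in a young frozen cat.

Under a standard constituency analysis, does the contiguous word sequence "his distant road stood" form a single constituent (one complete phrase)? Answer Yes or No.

"his" belongs to the noun phrase "his distant road" while "stood" belongs to the verb phrase "stood in a young frozen cat"; a span that runs across that boundary is not a single phrase.

No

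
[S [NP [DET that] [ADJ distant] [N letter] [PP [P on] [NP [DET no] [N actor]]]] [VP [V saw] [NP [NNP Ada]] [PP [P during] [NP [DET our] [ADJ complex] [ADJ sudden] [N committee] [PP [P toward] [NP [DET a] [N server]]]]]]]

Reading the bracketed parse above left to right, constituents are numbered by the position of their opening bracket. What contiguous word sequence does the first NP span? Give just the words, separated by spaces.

that distant letter on no actor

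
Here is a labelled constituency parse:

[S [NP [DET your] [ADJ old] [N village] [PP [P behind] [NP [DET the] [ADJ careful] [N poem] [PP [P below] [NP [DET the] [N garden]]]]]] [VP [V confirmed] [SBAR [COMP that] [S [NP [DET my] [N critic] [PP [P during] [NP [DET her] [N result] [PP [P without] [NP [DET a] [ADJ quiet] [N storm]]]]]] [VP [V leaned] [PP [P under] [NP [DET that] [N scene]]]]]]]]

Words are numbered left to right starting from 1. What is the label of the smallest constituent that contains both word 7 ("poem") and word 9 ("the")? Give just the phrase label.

Word 7 lies under S → NP → PP → NP → N; word 9 lies under S → NP → PP → NP → PP → NP → DET. The lowest shared node is the NP.

NP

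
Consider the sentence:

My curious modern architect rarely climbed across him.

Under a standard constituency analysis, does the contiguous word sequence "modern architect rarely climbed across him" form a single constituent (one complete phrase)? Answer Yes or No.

"modern" belongs to the noun phrase "my curious modern architect" while "him" belongs to the verb phrase "rarely climbed across him"; a span that runs across that boundary is not a single phrase.

No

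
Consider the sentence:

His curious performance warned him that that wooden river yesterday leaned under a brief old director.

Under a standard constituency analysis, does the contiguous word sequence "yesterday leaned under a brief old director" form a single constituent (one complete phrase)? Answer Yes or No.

Yes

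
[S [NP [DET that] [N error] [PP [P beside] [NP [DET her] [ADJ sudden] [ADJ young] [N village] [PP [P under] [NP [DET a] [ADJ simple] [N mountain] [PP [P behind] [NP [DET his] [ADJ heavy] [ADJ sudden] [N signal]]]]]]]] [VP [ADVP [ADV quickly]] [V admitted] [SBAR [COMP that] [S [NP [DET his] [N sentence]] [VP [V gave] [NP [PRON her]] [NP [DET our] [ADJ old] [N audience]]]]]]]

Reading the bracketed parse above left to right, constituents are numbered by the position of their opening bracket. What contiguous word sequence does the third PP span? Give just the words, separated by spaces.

In left-to-right order the PP constituents are "beside her sudden young village under a simple mountain behind his heavy sudden signal"; "under a simple mountain behind his heavy sudden signal"; "behind his heavy sudden signal". Number 3 is "behind his heavy sudden signal".

behind his heavy sudden signal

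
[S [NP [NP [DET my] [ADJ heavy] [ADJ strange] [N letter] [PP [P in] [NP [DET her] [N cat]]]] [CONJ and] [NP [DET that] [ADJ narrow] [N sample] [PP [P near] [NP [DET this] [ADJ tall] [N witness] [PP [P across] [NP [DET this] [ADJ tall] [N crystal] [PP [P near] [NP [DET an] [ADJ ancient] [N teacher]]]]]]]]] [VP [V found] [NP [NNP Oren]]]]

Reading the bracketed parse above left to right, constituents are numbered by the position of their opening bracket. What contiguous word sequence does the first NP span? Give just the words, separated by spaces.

my heavy strange letter in her cat and that narrow sample near this tall witness across this tall crystal near an ancient teacher

In left-to-right order the NP constituents are "my heavy strange letter in her cat and that narrow sample near this tall witness across this tall crystal near an ancient teacher"; "my heavy strange letter in her cat"; "her cat"; "that narrow sample near this tall witness across this tall crystal near an ancient teacher"; "this tall witness across this tall crystal near an ancient teacher"; "this tall crystal near an ancient teacher"; "an ancient teacher"; "Oren". Number 1 is "my heavy strange letter in her cat and that narrow sample near this tall witness across this tall crystal near an ancient teacher".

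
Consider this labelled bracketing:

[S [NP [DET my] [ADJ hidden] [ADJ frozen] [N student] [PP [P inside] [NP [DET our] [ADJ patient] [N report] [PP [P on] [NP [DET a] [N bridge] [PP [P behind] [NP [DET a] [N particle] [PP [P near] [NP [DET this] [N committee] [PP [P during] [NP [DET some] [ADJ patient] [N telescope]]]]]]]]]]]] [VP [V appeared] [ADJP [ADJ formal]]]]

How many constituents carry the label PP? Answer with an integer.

5

Listing each PP by its span: [PP inside our patient report on a bridge behind a particle near this committee during some patient telescope]; [PP on a bridge behind a particle near this committee during some patient telescope]; [PP behind a particle near this committee during some patient telescope]; [PP near this committee during some patient telescope]; [PP during some patient telescope] — that makes 5.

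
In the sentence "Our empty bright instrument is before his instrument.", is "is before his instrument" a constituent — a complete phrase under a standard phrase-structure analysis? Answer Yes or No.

These words form the whole verb phrase headed by "is", so yes — one constituent.

Yes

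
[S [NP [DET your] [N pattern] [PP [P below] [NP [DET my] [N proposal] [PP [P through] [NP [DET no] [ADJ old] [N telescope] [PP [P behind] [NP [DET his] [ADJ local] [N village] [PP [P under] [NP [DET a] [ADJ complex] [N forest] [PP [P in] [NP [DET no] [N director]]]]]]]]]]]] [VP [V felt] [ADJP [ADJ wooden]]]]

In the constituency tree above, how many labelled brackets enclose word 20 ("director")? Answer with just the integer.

13

Counting open brackets not yet closed at "director": [S [NP [PP [NP [PP [NP [PP [NP [PP [NP [PP [NP [N = 13.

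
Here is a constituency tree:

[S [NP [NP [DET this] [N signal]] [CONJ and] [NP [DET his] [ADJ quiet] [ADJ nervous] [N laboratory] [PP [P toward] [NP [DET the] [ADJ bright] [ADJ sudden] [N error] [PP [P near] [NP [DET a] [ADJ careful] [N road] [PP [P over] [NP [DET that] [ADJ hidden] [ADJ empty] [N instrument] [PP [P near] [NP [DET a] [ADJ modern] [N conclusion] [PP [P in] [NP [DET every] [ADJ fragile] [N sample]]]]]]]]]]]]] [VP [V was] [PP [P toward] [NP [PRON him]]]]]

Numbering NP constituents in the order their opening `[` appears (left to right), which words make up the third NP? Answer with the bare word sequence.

his quiet nervous laboratory toward the bright sudden error near a careful road over that hidden empty instrument near a modern conclusion in every fragile sample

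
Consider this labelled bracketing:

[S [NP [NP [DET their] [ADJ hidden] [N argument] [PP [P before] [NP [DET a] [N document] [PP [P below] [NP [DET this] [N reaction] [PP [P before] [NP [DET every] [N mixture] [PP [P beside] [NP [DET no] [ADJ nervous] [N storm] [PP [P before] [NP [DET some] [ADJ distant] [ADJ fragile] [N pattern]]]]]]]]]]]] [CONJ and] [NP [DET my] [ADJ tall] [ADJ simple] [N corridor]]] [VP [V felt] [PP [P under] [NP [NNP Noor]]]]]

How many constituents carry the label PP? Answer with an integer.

6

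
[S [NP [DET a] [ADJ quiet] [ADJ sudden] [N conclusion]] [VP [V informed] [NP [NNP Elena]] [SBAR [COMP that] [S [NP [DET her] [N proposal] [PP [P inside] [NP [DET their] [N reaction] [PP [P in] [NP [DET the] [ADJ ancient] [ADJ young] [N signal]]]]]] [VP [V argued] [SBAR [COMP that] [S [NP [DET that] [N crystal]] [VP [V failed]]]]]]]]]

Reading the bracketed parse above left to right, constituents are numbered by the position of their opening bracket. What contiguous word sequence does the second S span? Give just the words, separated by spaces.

her proposal inside their reaction in the ancient young signal argued that that crystal failed

The S opening brackets appear, in order, over: "a quiet sudden conclusion informed Elena that her proposal inside their reaction in the ancient young signal argued that that crystal failed"; "her proposal inside their reaction in the ancient young signal argued that that crystal failed"; "that crystal failed". The second one spans "her proposal inside their reaction in the ancient young signal argued that that crystal failed".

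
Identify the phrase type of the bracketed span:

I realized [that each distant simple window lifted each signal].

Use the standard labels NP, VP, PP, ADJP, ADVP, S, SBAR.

The bracketed span "that each distant simple window lifted each signal" is headed by "that", making it a subordinate clause (SBAR).

SBAR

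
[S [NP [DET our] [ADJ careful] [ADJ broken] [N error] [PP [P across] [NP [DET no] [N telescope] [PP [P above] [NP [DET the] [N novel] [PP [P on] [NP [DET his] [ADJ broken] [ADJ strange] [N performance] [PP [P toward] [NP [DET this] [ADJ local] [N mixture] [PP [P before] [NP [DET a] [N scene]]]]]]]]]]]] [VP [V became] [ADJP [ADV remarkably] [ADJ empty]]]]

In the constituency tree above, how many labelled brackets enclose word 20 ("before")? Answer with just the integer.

12

The word sits inside P, which is inside PP, inside NP, inside PP, inside NP, inside PP, inside NP, inside PP, inside NP, inside PP, inside NP, inside S — 12 brackets in all.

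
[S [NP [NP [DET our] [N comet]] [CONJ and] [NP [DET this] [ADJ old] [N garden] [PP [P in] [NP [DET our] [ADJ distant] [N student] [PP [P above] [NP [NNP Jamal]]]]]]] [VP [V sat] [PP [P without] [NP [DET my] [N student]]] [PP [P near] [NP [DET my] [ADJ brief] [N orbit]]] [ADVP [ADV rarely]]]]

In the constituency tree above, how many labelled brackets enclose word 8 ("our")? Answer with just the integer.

Counting open brackets not yet closed at "our": [S [NP [NP [PP [NP [DET = 6.

6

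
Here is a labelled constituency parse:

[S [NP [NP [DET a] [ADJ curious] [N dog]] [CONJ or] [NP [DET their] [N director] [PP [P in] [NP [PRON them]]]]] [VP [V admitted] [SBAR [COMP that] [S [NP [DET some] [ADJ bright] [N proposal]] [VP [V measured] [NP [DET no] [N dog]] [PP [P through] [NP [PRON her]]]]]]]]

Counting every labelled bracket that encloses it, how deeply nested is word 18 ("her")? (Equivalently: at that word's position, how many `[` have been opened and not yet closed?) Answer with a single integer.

The word sits inside PRON, which is inside NP, inside PP, inside VP, inside S, inside SBAR, inside VP, inside S — 8 brackets in all.

8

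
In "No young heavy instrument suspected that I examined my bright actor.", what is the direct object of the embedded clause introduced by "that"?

Within the embedded clause introduced by "that", the direct object of "examined" is "my bright actor".

my bright actor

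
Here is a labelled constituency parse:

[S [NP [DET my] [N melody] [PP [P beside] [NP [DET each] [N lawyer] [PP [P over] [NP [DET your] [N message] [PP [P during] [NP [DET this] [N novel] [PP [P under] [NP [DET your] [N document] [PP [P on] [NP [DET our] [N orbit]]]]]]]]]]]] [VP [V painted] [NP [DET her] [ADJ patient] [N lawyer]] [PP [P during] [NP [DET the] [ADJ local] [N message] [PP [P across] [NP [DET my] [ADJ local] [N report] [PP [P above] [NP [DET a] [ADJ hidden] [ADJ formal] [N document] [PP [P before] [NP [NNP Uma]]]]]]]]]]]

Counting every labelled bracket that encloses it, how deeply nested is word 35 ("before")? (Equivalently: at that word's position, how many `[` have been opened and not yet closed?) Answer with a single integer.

10

Counting open brackets not yet closed at "before": [S [VP [PP [NP [PP [NP [PP [NP [PP [P = 10.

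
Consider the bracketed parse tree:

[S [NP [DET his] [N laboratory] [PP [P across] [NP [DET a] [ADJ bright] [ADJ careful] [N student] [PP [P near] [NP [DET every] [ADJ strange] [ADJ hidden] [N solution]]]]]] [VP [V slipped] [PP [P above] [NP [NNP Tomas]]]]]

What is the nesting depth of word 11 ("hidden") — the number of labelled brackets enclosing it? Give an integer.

7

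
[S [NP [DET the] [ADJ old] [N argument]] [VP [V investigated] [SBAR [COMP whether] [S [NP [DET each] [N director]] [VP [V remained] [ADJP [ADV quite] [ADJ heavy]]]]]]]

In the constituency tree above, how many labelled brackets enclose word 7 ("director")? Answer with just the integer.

Counting open brackets not yet closed at "director": [S [VP [SBAR [S [NP [N = 6.

6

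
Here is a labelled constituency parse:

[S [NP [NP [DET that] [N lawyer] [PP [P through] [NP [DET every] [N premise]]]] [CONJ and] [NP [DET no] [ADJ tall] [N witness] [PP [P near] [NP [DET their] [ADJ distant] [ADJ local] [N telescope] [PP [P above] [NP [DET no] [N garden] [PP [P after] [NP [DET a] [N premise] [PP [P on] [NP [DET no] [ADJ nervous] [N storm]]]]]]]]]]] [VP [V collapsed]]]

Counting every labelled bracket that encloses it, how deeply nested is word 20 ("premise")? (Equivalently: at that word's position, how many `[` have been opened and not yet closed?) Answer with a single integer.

10

Path from the root down to the word: S → NP → NP → PP → NP → PP → NP → PP → NP → N. That is 10 enclosing brackets.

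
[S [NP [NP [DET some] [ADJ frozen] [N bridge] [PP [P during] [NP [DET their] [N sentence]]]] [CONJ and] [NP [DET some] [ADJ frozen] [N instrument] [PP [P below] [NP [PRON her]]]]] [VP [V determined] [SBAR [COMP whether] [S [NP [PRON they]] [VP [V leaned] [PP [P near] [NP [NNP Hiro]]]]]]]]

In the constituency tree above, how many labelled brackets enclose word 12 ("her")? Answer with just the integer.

6

The word sits inside PRON, which is inside NP, inside PP, inside NP, inside NP, inside S — 6 brackets in all.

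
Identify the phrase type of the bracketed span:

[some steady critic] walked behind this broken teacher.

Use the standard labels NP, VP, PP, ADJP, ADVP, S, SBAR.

The bracketed span "some steady critic" is headed by "critic", making it a noun phrase (NP).

NP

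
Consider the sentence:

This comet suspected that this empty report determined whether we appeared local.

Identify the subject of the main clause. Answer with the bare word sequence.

this comet

In the main clause the verb is "suspected"; the NP preceding it, "this comet", is the subject.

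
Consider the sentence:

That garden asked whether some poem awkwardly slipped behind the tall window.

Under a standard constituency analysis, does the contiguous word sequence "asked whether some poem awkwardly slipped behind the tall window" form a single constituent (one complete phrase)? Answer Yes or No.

Yes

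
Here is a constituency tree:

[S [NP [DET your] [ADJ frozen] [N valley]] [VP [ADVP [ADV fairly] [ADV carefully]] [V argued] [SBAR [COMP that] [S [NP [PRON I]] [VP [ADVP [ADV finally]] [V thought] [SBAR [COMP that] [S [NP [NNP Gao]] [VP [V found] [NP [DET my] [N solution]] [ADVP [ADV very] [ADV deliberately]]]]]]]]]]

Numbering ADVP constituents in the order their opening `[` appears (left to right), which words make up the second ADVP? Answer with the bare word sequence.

finally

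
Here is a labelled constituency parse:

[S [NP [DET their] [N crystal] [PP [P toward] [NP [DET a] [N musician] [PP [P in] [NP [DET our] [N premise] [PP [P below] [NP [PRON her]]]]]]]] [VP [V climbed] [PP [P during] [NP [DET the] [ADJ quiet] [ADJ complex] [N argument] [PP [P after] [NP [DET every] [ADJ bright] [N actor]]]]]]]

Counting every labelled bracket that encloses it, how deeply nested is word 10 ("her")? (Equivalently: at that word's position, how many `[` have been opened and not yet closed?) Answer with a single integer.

9

The word sits inside PRON, which is inside NP, inside PP, inside NP, inside PP, inside NP, inside PP, inside NP, inside S — 9 brackets in all.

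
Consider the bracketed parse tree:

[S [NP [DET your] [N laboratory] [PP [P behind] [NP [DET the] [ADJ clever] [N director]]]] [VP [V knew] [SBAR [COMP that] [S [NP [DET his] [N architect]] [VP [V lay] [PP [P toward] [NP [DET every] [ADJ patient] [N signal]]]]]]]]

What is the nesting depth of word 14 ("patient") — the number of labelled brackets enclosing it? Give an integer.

Path from the root down to the word: S → VP → SBAR → S → VP → PP → NP → ADJ. That is 8 enclosing brackets.

8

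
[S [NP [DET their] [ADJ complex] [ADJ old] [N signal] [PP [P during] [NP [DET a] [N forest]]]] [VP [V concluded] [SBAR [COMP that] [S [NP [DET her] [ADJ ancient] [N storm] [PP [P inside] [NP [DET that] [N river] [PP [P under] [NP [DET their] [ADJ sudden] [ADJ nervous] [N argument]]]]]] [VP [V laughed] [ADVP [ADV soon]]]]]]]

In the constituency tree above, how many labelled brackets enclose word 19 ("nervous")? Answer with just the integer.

10

Path from the root down to the word: S → VP → SBAR → S → NP → PP → NP → PP → NP → ADJ. That is 10 enclosing brackets.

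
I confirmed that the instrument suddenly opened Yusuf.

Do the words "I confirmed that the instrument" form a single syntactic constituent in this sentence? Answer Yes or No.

No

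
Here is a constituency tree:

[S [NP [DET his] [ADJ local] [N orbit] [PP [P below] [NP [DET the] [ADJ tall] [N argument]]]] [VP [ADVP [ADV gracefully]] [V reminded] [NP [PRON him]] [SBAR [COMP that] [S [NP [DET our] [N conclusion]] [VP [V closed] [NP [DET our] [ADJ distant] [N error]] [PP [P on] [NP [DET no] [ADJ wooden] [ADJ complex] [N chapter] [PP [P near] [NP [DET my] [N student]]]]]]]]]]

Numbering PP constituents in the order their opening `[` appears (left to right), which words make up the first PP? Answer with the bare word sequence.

below the tall argument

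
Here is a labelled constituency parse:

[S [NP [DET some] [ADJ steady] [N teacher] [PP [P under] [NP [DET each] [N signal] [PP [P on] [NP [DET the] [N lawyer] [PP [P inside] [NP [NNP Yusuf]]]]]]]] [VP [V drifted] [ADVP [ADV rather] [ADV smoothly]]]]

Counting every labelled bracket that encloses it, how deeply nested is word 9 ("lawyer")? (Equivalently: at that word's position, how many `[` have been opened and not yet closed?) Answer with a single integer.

The word sits inside N, which is inside NP, inside PP, inside NP, inside PP, inside NP, inside S — 7 brackets in all.

7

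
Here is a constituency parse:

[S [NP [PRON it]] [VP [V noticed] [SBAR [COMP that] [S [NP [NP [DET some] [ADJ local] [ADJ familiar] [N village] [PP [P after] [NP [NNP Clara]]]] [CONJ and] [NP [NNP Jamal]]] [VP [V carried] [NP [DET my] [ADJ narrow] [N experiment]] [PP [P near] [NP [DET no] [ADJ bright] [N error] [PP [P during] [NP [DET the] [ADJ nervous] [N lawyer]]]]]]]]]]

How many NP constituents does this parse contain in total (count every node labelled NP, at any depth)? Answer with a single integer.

8

Listing each NP by its span: [NP it]; [NP some local familiar village after Clara and Jamal]; [NP some local familiar village after Clara]; [NP Clara]; [NP Jamal]; [NP my narrow experiment] … — that makes 8.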